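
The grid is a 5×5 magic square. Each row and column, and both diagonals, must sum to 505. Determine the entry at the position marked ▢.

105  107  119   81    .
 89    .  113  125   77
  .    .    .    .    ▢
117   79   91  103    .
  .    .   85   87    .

121

Row 1 must total 505; the given cells sum to 412, so (1,5) = 93.
The remaining cell in row 2 is (2,2) = 505 − 404 = 101.
Row 4: 117 + 79 + 91 + 103 + ? = 505, so (4,5) = 115.
The remaining cell in column 3 is (3,3) = 505 − 408 = 97.
Column 4 must total 505; the given cells sum to 396, so (3,4) = 109.
Main diagonal: 105 + 101 + 97 + 103 + ? = 505, so (5,5) = 99.
The remaining cell in anti-diagonal is (5,1) = 505 − 394 = 111.
The remaining cell in row 5 is (5,2) = 505 − 382 = 123.
Column 1: 105 + 89 + 117 + 111 + ? = 505, so (3,1) = 83.
From column 2, 505 − (107 + 101 + 79 + 123) gives (3,2) = 95.
Using column 5: 93 + 77 + 115 + 99 + ? → (3,5) = 505 − 384 = 121.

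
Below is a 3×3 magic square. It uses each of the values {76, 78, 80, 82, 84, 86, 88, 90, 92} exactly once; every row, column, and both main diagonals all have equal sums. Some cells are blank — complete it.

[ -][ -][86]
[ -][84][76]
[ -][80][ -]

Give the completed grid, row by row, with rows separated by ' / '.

78 88 86 / 92 84 76 / 82 80 90

The 9 entries sum to 756, so each line sums to 756/3 = 252.
From row 2, 252 − (84 + 76) gives (2,1) = 92.
From column 2, 252 − (84 + 80) gives (1,2) = 88.
Column 3: 86 + 76 + ? = 252, so (3,3) = 90.
Main diagonal: 84 + 90 + ? = 252, so (1,1) = 78.
Using anti-diagonal: 86 + 84 + ? → (3,1) = 252 − 170 = 82.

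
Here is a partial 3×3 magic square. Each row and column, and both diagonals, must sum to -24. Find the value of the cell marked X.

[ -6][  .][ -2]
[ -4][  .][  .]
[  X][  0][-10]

Row 1 needs -24; the known cells sum to -8, so (1,2) = -16.
Row 3: 0 + (-10) + ? = -24, so (3,1) = -14.

-14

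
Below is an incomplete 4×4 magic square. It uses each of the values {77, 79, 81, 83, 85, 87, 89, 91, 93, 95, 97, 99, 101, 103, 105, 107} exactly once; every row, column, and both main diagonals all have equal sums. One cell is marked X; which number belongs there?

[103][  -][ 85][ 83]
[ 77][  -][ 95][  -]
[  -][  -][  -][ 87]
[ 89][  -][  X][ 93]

107

The 16 entries sum to 1472, so each line sums to 1472/4 = 368.
Row 1 must total 368; the given cells sum to 271, so (1,2) = 97.
The remaining cell in column 1 is (3,1) = 368 − 269 = 99.
Column 4 must total 368; the given cells sum to 263, so (2,4) = 105.
Anti-diagonal: 83 + 95 + 89 + ? = 368, so (3,2) = 101.
Row 2 must total 368; the given cells sum to 277, so (2,2) = 91.
Row 3: 99 + 101 + 87 + ? = 368, so (3,3) = 81.
From column 2, 368 − (97 + 91 + 101) gives (4,2) = 79.
Column 3: 85 + 95 + 81 + ? = 368, so (4,3) = 107.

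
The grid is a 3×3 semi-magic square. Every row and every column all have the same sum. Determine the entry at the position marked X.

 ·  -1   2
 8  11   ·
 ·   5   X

Column 2 is complete and sums to 15; that is the magic constant.
From row 1, 15 − (-1 + 2) gives (1,1) = 14.
Row 2: 8 + 11 + ? = 15, so (2,3) = -4.
Using column 1: 14 + 8 + ? → (3,1) = 15 − 22 = -7.
Column 3 needs 15; the known cells sum to -2, so (3,3) = 17.

17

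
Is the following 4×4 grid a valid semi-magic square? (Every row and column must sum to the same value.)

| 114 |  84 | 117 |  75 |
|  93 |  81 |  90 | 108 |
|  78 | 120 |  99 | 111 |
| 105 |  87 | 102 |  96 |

No — row 2 sums to 372 but row 3 sums to 408.

Row 1: 114 + 84 + 117 + 75 = 390.
Row 2: 93 + 81 + 90 + 108 = 372.
Row 3: 78 + 120 + 99 + 111 = 408.
Row 4: 105 + 87 + 102 + 96 = 390.
Column 1: 114 + 93 + 78 + 105 = 390.
Column 2: 84 + 81 + 120 + 87 = 372.
Column 3: 117 + 90 + 99 + 102 = 408.
Column 4: 75 + 108 + 111 + 96 = 390.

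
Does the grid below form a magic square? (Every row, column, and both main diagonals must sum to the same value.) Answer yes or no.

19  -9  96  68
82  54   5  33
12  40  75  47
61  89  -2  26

Yes

Row 1: 19 + (-9) + 96 + 68 = 174.
Row 2: 82 + 54 + 5 + 33 = 174.
Row 3: 12 + 40 + 75 + 47 = 174.
Row 4: 61 + 89 + (-2) + 26 = 174.
Column 1: 19 + 82 + 12 + 61 = 174.
Column 2: -9 + 54 + 40 + 89 = 174.
Column 3: 96 + 5 + 75 + (-2) = 174.
Column 4: 68 + 33 + 47 + 26 = 174.
Main diagonal: 19 + 54 + 75 + 26 = 174.
Anti-diagonal: 68 + 5 + 40 + 61 = 174.
All lines sum to 174.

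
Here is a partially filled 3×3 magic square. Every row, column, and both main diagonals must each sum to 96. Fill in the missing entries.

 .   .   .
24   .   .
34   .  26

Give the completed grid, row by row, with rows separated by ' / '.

38 28 30 / 24 32 40 / 34 36 26

Row 3: 34 + 26 + ? = 96, so (3,2) = 36.
Column 1: 24 + 34 + ? = 96, so (1,1) = 38.
Main diagonal needs 96; the known cells sum to 64, so (2,2) = 32.
The remaining cell in anti-diagonal is (1,3) = 96 − 66 = 30.
Row 1 needs 96; the known cells sum to 68, so (1,2) = 28.
From row 2, 96 − (24 + 32) gives (2,3) = 40.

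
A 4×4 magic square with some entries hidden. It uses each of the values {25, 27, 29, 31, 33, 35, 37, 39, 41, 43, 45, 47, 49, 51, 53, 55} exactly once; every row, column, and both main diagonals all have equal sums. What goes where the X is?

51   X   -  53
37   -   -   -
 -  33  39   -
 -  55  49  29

31

The 16 entries sum to 640, so each line sums to 640/4 = 160.
Row 4 needs 160; the known cells sum to 133, so (4,1) = 27.
From column 1, 160 − (51 + 37 + 27) gives (3,1) = 45.
Main diagonal needs 160; the known cells sum to 119, so (2,2) = 41.
Anti-diagonal needs 160; the known cells sum to 113, so (2,3) = 47.
The remaining cell in row 2 is (2,4) = 160 − 125 = 35.
Row 3: 45 + 33 + 39 + ? = 160, so (3,4) = 43.
From column 2, 160 − (41 + 33 + 55) gives (1,2) = 31.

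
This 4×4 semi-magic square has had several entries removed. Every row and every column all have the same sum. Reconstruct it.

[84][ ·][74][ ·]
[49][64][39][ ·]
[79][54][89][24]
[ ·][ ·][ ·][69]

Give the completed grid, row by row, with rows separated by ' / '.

Row 3 is already complete: 79 + 54 + 89 + 24 = 246, so that is the magic constant.
Row 2 must total 246; the given cells sum to 152, so (2,4) = 94.
Column 1 must total 246; the given cells sum to 212, so (4,1) = 34.
From column 3, 246 − (74 + 39 + 89) gives (4,3) = 44.
Column 4 must total 246; the given cells sum to 187, so (1,4) = 59.
The remaining cell in row 1 is (1,2) = 246 − 217 = 29.
From row 4, 246 − (34 + 44 + 69) gives (4,2) = 99.

84 29 74 59 / 49 64 39 94 / 79 54 89 24 / 34 99 44 69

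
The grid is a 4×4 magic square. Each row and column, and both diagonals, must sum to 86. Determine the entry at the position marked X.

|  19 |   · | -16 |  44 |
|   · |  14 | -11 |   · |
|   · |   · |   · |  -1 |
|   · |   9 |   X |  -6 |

Using row 1: 19 + (-16) + 44 + ? → (1,2) = 86 − 47 = 39.
From column 2, 86 − (39 + 14 + 9) gives (3,2) = 24.
Using column 4: 44 + (-1) + (-6) + ? → (2,4) = 86 − 37 = 49.
Main diagonal: 19 + 14 + (-6) + ? = 86, so (3,3) = 59.
Anti-diagonal must total 86; the given cells sum to 57, so (4,1) = 29.
The remaining cell in row 2 is (2,1) = 86 − 52 = 34.
Row 3 needs 86; the known cells sum to 82, so (3,1) = 4.
Row 4 must total 86; the given cells sum to 32, so (4,3) = 54.

54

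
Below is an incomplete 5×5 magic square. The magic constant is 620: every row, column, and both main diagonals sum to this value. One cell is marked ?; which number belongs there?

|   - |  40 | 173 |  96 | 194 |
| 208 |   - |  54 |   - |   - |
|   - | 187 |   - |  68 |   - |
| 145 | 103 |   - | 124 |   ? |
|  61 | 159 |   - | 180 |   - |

The remaining cell in row 1 is (1,1) = 620 − 503 = 117.
Using column 1: 117 + 208 + 145 + 61 + ? → (3,1) = 620 − 531 = 89.
Using column 2: 40 + 187 + 103 + 159 + ? → (2,2) = 620 − 489 = 131.
The remaining cell in column 4 is (2,4) = 620 − 468 = 152.
Using anti-diagonal: 194 + 152 + 103 + 61 + ? → (3,3) = 620 − 510 = 110.
From row 2, 620 − (208 + 131 + 54 + 152) gives (2,5) = 75.
The remaining cell in row 3 is (3,5) = 620 − 454 = 166.
Main diagonal: 117 + 131 + 110 + 124 + ? = 620, so (5,5) = 138.
Row 5 must total 620; the given cells sum to 538, so (5,3) = 82.
Column 3: 173 + 54 + 110 + 82 + ? = 620, so (4,3) = 201.
From column 5, 620 − (194 + 75 + 166 + 138) gives (4,5) = 47.

47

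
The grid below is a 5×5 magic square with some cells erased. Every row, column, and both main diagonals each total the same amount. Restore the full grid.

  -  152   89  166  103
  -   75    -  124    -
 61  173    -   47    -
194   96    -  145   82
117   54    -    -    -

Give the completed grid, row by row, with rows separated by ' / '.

Column 2 is already complete: 152 + 75 + 173 + 96 + 54 = 550, so that is the magic constant.
Row 1 must total 550; the given cells sum to 510, so (1,1) = 40.
Row 4: 194 + 96 + 145 + 82 + ? = 550, so (4,3) = 33.
Using column 1: 40 + 61 + 194 + 117 + ? → (2,1) = 550 − 412 = 138.
Column 4 needs 550; the known cells sum to 482, so (5,4) = 68.
Anti-diagonal needs 550; the known cells sum to 440, so (3,3) = 110.
Row 3: 61 + 173 + 110 + 47 + ? = 550, so (3,5) = 159.
Main diagonal must total 550; the given cells sum to 370, so (5,5) = 180.
Row 5: 117 + 54 + 68 + 180 + ? = 550, so (5,3) = 131.
Column 3: 89 + 110 + 33 + 131 + ? = 550, so (2,3) = 187.
The remaining cell in column 5 is (2,5) = 550 − 524 = 26.

40 152 89 166 103 / 138 75 187 124 26 / 61 173 110 47 159 / 194 96 33 145 82 / 117 54 131 68 180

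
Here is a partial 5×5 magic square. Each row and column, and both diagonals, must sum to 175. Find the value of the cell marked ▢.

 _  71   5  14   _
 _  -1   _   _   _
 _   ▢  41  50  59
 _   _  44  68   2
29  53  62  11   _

Row 5 needs 175; the known cells sum to 155, so (5,5) = 20.
Using column 3: 5 + 41 + 44 + 62 + ? → (2,3) = 175 − 152 = 23.
Column 4: 14 + 50 + 68 + 11 + ? = 175, so (2,4) = 32.
Using main diagonal: -1 + 41 + 68 + 20 + ? → (1,1) = 175 − 128 = 47.
From row 1, 175 − (47 + 71 + 5 + 14) gives (1,5) = 38.
Column 5 needs 175; the known cells sum to 119, so (2,5) = 56.
Anti-diagonal needs 175; the known cells sum to 140, so (4,2) = 35.
The remaining cell in row 2 is (2,1) = 175 − 110 = 65.
Row 4 needs 175; the known cells sum to 149, so (4,1) = 26.
Column 1 needs 175; the known cells sum to 167, so (3,1) = 8.
Column 2 needs 175; the known cells sum to 158, so (3,2) = 17.

17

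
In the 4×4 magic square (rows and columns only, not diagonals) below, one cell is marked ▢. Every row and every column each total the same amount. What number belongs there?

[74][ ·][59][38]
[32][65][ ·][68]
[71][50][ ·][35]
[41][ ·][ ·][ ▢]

Column 1 is complete and sums to 218; that is the magic constant.
The remaining cell in row 1 is (1,2) = 218 − 171 = 47.
Using row 2: 32 + 65 + 68 + ? → (2,3) = 218 − 165 = 53.
Row 3 must total 218; the given cells sum to 156, so (3,3) = 62.
From column 2, 218 − (47 + 65 + 50) gives (4,2) = 56.
Using column 3: 59 + 53 + 62 + ? → (4,3) = 218 − 174 = 44.
The remaining cell in column 4 is (4,4) = 218 − 141 = 77.

77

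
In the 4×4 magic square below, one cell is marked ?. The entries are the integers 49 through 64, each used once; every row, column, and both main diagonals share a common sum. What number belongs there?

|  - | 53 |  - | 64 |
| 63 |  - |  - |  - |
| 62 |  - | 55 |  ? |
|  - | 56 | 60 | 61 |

50

The entries are 49 through 64, which sum to 904, so each line sums to 904/4 = 226.
From row 4, 226 − (56 + 60 + 61) gives (4,1) = 49.
Column 1 must total 226; the given cells sum to 174, so (1,1) = 52.
Using main diagonal: 52 + 55 + 61 + ? → (2,2) = 226 − 168 = 58.
From row 1, 226 − (52 + 53 + 64) gives (1,3) = 57.
Using column 2: 53 + 58 + 56 + ? → (3,2) = 226 − 167 = 59.
Column 3: 57 + 55 + 60 + ? = 226, so (2,3) = 54.
Using row 2: 63 + 58 + 54 + ? → (2,4) = 226 − 175 = 51.
The remaining cell in row 3 is (3,4) = 226 − 176 = 50.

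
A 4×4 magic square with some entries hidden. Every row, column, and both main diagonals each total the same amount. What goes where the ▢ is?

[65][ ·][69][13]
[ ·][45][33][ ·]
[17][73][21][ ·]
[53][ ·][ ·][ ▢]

Anti-diagonal is complete and sums to 172; that is the magic constant.
Row 1: 65 + 69 + 13 + ? = 172, so (1,2) = 25.
Row 3 needs 172; the known cells sum to 111, so (3,4) = 61.
The remaining cell in column 1 is (2,1) = 172 − 135 = 37.
The remaining cell in column 2 is (4,2) = 172 − 143 = 29.
Column 3 must total 172; the given cells sum to 123, so (4,3) = 49.
The remaining cell in main diagonal is (4,4) = 172 − 131 = 41.

41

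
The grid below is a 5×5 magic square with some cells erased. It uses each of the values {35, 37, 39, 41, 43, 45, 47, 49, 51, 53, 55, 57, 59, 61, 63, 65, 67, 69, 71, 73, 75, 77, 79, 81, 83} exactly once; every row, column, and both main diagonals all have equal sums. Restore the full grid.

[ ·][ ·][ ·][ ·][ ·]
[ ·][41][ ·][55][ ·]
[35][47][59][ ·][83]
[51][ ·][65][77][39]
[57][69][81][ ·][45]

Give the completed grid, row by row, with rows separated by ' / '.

73 75 37 49 61 / 79 41 53 55 67 / 35 47 59 71 83 / 51 63 65 77 39 / 57 69 81 43 45

The 25 entries sum to 1475, so each line sums to 1475/5 = 295.
Row 3 needs 295; the known cells sum to 224, so (3,4) = 71.
From row 4, 295 − (51 + 65 + 77 + 39) gives (4,2) = 63.
Row 5 needs 295; the known cells sum to 252, so (5,4) = 43.
The remaining cell in column 2 is (1,2) = 295 − 220 = 75.
Using column 4: 55 + 71 + 77 + 43 + ? → (1,4) = 295 − 246 = 49.
Main diagonal needs 295; the known cells sum to 222, so (1,1) = 73.
Anti-diagonal needs 295; the known cells sum to 234, so (1,5) = 61.
The remaining cell in row 1 is (1,3) = 295 − 258 = 37.
Column 1: 73 + 35 + 51 + 57 + ? = 295, so (2,1) = 79.
The remaining cell in column 3 is (2,3) = 295 − 242 = 53.
Column 5 needs 295; the known cells sum to 228, so (2,5) = 67.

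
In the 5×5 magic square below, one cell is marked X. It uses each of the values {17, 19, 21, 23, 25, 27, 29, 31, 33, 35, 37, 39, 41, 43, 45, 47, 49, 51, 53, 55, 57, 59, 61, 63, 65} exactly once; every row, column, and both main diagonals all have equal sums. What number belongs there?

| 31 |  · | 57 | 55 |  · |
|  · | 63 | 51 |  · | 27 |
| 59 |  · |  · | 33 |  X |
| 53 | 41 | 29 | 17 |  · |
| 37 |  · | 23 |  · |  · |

The 25 entries sum to 1025, so each line sums to 1025/5 = 205.
Using row 4: 53 + 41 + 29 + 17 + ? → (4,5) = 205 − 140 = 65.
Column 1 must total 205; the given cells sum to 180, so (2,1) = 25.
From column 3, 205 − (57 + 51 + 29 + 23) gives (3,3) = 45.
Using main diagonal: 31 + 63 + 45 + 17 + ? → (5,5) = 205 − 156 = 49.
Row 2 must total 205; the given cells sum to 166, so (2,4) = 39.
Column 4 needs 205; the known cells sum to 144, so (5,4) = 61.
Anti-diagonal needs 205; the known cells sum to 162, so (1,5) = 43.
The remaining cell in row 1 is (1,2) = 205 − 186 = 19.
Row 5: 37 + 23 + 61 + 49 + ? = 205, so (5,2) = 35.
Column 2 needs 205; the known cells sum to 158, so (3,2) = 47.
Using column 5: 43 + 27 + 65 + 49 + ? → (3,5) = 205 − 184 = 21.

21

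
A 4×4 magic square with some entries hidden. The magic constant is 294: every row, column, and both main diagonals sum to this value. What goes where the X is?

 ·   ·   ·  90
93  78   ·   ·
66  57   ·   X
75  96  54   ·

84

Row 4 needs 294; the known cells sum to 225, so (4,4) = 69.
From column 1, 294 − (93 + 66 + 75) gives (1,1) = 60.
Column 2: 78 + 57 + 96 + ? = 294, so (1,2) = 63.
Main diagonal needs 294; the known cells sum to 207, so (3,3) = 87.
The remaining cell in anti-diagonal is (2,3) = 294 − 222 = 72.
The remaining cell in row 1 is (1,3) = 294 − 213 = 81.
Row 2: 93 + 78 + 72 + ? = 294, so (2,4) = 51.
Row 3: 66 + 57 + 87 + ? = 294, so (3,4) = 84.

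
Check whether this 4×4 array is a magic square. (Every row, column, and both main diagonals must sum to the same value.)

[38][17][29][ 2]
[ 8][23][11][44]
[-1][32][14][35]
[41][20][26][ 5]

No — column 1 sums to 86 but row 4 sums to 92.

Row 1: 38 + 17 + 29 + 2 = 86.
Row 2: 8 + 23 + 11 + 44 = 86.
Row 3: -1 + 32 + 14 + 35 = 80.
Row 4: 41 + 20 + 26 + 5 = 92.
Column 1: 38 + 8 + (-1) + 41 = 86.
Column 2: 17 + 23 + 32 + 20 = 92.
Column 3: 29 + 11 + 14 + 26 = 80.
Column 4: 2 + 44 + 35 + 5 = 86.
Main diagonal: 38 + 23 + 14 + 5 = 80.
Anti-diagonal: 2 + 11 + 32 + 41 = 86.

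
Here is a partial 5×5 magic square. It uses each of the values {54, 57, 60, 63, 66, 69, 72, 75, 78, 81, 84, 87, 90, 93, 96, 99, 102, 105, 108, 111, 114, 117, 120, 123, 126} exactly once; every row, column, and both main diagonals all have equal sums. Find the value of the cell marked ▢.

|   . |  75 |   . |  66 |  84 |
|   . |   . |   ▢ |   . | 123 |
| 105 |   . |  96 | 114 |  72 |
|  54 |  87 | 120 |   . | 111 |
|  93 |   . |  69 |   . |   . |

The 25 entries sum to 2250, so each line sums to 2250/5 = 450.
Row 3 must total 450; the given cells sum to 387, so (3,2) = 63.
Row 4 needs 450; the known cells sum to 372, so (4,4) = 78.
Using column 5: 84 + 123 + 72 + 111 + ? → (5,5) = 450 − 390 = 60.
Anti-diagonal must total 450; the given cells sum to 360, so (2,4) = 90.
Column 4 must total 450; the given cells sum to 348, so (5,4) = 102.
Row 5 needs 450; the known cells sum to 324, so (5,2) = 126.
Column 2: 75 + 63 + 87 + 126 + ? = 450, so (2,2) = 99.
Main diagonal needs 450; the known cells sum to 333, so (1,1) = 117.
Row 1 must total 450; the given cells sum to 342, so (1,3) = 108.
Column 1 must total 450; the given cells sum to 369, so (2,1) = 81.
From column 3, 450 − (108 + 96 + 120 + 69) gives (2,3) = 57.

57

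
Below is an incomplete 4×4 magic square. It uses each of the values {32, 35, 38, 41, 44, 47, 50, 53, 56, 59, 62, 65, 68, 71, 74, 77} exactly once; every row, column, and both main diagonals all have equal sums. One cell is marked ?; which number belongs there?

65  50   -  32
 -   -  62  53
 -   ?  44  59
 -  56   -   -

The 16 entries sum to 872, so each line sums to 872/4 = 218.
Row 1: 65 + 50 + 32 + ? = 218, so (1,3) = 71.
Column 3 must total 218; the given cells sum to 177, so (4,3) = 41.
Column 4: 32 + 53 + 59 + ? = 218, so (4,4) = 74.
The remaining cell in main diagonal is (2,2) = 218 − 183 = 35.
Row 2: 35 + 62 + 53 + ? = 218, so (2,1) = 68.
Row 4 must total 218; the given cells sum to 171, so (4,1) = 47.
From column 1, 218 − (65 + 68 + 47) gives (3,1) = 38.
From column 2, 218 − (50 + 35 + 56) gives (3,2) = 77.

77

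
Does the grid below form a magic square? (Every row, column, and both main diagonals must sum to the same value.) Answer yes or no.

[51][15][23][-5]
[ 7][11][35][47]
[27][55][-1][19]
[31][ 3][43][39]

Row 1: 51 + 15 + 23 + (-5) = 84.
Row 2: 7 + 11 + 35 + 47 = 100.
Row 3: 27 + 55 + (-1) + 19 = 100.
Row 4: 31 + 3 + 43 + 39 = 116.
Column 1: 51 + 7 + 27 + 31 = 116.
Column 2: 15 + 11 + 55 + 3 = 84.
Column 3: 23 + 35 + (-1) + 43 = 100.
Column 4: -5 + 47 + 19 + 39 = 100.
Main diagonal: 51 + 11 + (-1) + 39 = 100.
Anti-diagonal: -5 + 35 + 55 + 31 = 116.

No — column 1 sums to 116 but main diagonal sums to 100.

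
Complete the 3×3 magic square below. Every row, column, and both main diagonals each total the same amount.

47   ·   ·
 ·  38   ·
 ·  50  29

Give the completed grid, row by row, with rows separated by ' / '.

Main diagonal is already complete: 47 + 38 + 29 = 114, so that is the magic constant.
The remaining cell in row 3 is (3,1) = 114 − 79 = 35.
Using column 1: 47 + 35 + ? → (2,1) = 114 − 82 = 32.
Column 2: 38 + 50 + ? = 114, so (1,2) = 26.
Using anti-diagonal: 38 + 35 + ? → (1,3) = 114 − 73 = 41.
Row 2 needs 114; the known cells sum to 70, so (2,3) = 44.

47 26 41 / 32 38 44 / 35 50 29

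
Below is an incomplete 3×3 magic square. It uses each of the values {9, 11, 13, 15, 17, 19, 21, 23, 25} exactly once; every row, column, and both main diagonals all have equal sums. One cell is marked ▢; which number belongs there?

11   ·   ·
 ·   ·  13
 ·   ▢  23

9

The 9 entries sum to 153, so each line sums to 153/3 = 51.
Using column 3: 13 + 23 + ? → (1,3) = 51 − 36 = 15.
Main diagonal must total 51; the given cells sum to 34, so (2,2) = 17.
Anti-diagonal needs 51; the known cells sum to 32, so (3,1) = 19.
The remaining cell in row 1 is (1,2) = 51 − 26 = 25.
Row 2 needs 51; the known cells sum to 30, so (2,1) = 21.
Row 3: 19 + 23 + ? = 51, so (3,2) = 9.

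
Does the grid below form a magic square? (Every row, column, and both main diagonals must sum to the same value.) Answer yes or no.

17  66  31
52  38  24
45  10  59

Yes

Row 1: 17 + 66 + 31 = 114.
Row 2: 52 + 38 + 24 = 114.
Row 3: 45 + 10 + 59 = 114.
Column 1: 17 + 52 + 45 = 114.
Column 2: 66 + 38 + 10 = 114.
Column 3: 31 + 24 + 59 = 114.
Main diagonal: 17 + 38 + 59 = 114.
Anti-diagonal: 31 + 38 + 45 = 114.
All lines sum to 114.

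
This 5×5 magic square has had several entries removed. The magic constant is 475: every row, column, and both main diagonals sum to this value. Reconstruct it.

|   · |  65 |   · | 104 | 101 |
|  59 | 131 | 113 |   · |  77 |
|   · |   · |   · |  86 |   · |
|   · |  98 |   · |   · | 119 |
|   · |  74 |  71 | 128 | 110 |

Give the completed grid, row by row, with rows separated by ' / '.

Row 2: 59 + 131 + 113 + 77 + ? = 475, so (2,4) = 95.
Row 5 must total 475; the given cells sum to 383, so (5,1) = 92.
Column 2: 65 + 131 + 98 + 74 + ? = 475, so (3,2) = 107.
Column 4: 104 + 95 + 86 + 128 + ? = 475, so (4,4) = 62.
Column 5: 101 + 77 + 119 + 110 + ? = 475, so (3,5) = 68.
Using anti-diagonal: 101 + 95 + 98 + 92 + ? → (3,3) = 475 − 386 = 89.
Row 3: 107 + 89 + 86 + 68 + ? = 475, so (3,1) = 125.
Using main diagonal: 131 + 89 + 62 + 110 + ? → (1,1) = 475 − 392 = 83.
Row 1: 83 + 65 + 104 + 101 + ? = 475, so (1,3) = 122.
The remaining cell in column 1 is (4,1) = 475 − 359 = 116.
From column 3, 475 − (122 + 113 + 89 + 71) gives (4,3) = 80.

83 65 122 104 101 / 59 131 113 95 77 / 125 107 89 86 68 / 116 98 80 62 119 / 92 74 71 128 110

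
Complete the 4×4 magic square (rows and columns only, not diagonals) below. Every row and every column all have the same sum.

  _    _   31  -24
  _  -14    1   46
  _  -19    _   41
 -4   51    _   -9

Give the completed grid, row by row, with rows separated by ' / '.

Column 4 is already complete: -24 + 46 + 41 + -9 = 54, so that is the magic constant.
Using row 2: -14 + 1 + 46 + ? → (2,1) = 54 − 33 = 21.
Using row 4: -4 + 51 + (-9) + ? → (4,3) = 54 − 38 = 16.
Column 2: -14 + (-19) + 51 + ? = 54, so (1,2) = 36.
Using column 3: 31 + 1 + 16 + ? → (3,3) = 54 − 48 = 6.
Row 1: 36 + 31 + (-24) + ? = 54, so (1,1) = 11.
Row 3: -19 + 6 + 41 + ? = 54, so (3,1) = 26.

11 36 31 -24 / 21 -14 1 46 / 26 -19 6 41 / -4 51 16 -9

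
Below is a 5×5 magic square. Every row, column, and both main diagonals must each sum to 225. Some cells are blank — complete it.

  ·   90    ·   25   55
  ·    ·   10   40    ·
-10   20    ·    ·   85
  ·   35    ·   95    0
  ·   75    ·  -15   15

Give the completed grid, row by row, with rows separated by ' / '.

60 90 -5 25 55 / 100 5 10 40 70 / -10 20 50 80 85 / 30 35 65 95 0 / 45 75 105 -15 15

Column 2: 90 + 20 + 35 + 75 + ? = 225, so (2,2) = 5.
Column 4: 25 + 40 + 95 + (-15) + ? = 225, so (3,4) = 80.
Column 5 needs 225; the known cells sum to 155, so (2,5) = 70.
Row 2 needs 225; the known cells sum to 125, so (2,1) = 100.
Row 3 must total 225; the given cells sum to 175, so (3,3) = 50.
Main diagonal: 5 + 50 + 95 + 15 + ? = 225, so (1,1) = 60.
From anti-diagonal, 225 − (55 + 40 + 50 + 35) gives (5,1) = 45.
From row 1, 225 − (60 + 90 + 25 + 55) gives (1,3) = -5.
From row 5, 225 − (45 + 75 + (-15) + 15) gives (5,3) = 105.
Using column 1: 60 + 100 + (-10) + 45 + ? → (4,1) = 225 − 195 = 30.
From column 3, 225 − (-5 + 10 + 50 + 105) gives (4,3) = 65.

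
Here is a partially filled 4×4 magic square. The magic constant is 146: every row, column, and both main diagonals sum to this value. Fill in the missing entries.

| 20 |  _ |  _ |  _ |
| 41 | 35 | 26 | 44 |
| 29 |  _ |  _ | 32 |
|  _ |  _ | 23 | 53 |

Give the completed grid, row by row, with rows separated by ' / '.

The remaining cell in column 1 is (4,1) = 146 − 90 = 56.
Column 4: 44 + 32 + 53 + ? = 146, so (1,4) = 17.
Main diagonal needs 146; the known cells sum to 108, so (3,3) = 38.
The remaining cell in anti-diagonal is (3,2) = 146 − 99 = 47.
From row 4, 146 − (56 + 23 + 53) gives (4,2) = 14.
Column 2 must total 146; the given cells sum to 96, so (1,2) = 50.
From column 3, 146 − (26 + 38 + 23) gives (1,3) = 59.

20 50 59 17 / 41 35 26 44 / 29 47 38 32 / 56 14 23 53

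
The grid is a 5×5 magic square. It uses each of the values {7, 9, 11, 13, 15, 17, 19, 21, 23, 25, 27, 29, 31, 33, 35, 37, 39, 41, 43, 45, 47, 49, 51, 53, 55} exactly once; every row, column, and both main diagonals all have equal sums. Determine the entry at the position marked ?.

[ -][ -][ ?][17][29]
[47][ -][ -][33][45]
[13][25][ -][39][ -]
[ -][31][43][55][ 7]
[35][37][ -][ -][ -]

The 25 entries sum to 775, so each line sums to 775/5 = 155.
Row 4: 31 + 43 + 55 + 7 + ? = 155, so (4,1) = 19.
The remaining cell in column 1 is (1,1) = 155 − 114 = 41.
Column 4 must total 155; the given cells sum to 144, so (5,4) = 11.
The remaining cell in anti-diagonal is (3,3) = 155 − 128 = 27.
Using row 3: 13 + 25 + 27 + 39 + ? → (3,5) = 155 − 104 = 51.
From column 5, 155 − (29 + 45 + 51 + 7) gives (5,5) = 23.
From main diagonal, 155 − (41 + 27 + 55 + 23) gives (2,2) = 9.
Row 2 must total 155; the given cells sum to 134, so (2,3) = 21.
From row 5, 155 − (35 + 37 + 11 + 23) gives (5,3) = 49.
Column 2 must total 155; the given cells sum to 102, so (1,2) = 53.
The remaining cell in column 3 is (1,3) = 155 − 140 = 15.

15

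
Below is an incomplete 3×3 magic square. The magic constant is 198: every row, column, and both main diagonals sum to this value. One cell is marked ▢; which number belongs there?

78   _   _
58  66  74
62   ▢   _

Main diagonal must total 198; the given cells sum to 144, so (3,3) = 54.
Anti-diagonal must total 198; the given cells sum to 128, so (1,3) = 70.
Using row 1: 78 + 70 + ? → (1,2) = 198 − 148 = 50.
The remaining cell in row 3 is (3,2) = 198 − 116 = 82.

82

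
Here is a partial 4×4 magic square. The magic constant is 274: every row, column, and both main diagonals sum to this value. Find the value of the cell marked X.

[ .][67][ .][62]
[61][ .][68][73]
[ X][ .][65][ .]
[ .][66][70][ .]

Row 2 needs 274; the known cells sum to 202, so (2,2) = 72.
Column 2 needs 274; the known cells sum to 205, so (3,2) = 69.
From column 3, 274 − (68 + 65 + 70) gives (1,3) = 71.
From anti-diagonal, 274 − (62 + 68 + 69) gives (4,1) = 75.
From row 1, 274 − (67 + 71 + 62) gives (1,1) = 74.
From row 4, 274 − (75 + 66 + 70) gives (4,4) = 63.
Using column 1: 74 + 61 + 75 + ? → (3,1) = 274 − 210 = 64.

64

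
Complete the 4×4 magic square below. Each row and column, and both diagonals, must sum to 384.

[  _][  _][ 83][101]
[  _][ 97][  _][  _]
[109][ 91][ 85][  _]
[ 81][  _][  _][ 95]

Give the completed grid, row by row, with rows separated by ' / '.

Using row 3: 109 + 91 + 85 + ? → (3,4) = 384 − 285 = 99.
Column 4 must total 384; the given cells sum to 295, so (2,4) = 89.
Using main diagonal: 97 + 85 + 95 + ? → (1,1) = 384 − 277 = 107.
Anti-diagonal: 101 + 91 + 81 + ? = 384, so (2,3) = 111.
Row 1: 107 + 83 + 101 + ? = 384, so (1,2) = 93.
Row 2 must total 384; the given cells sum to 297, so (2,1) = 87.
Column 2: 93 + 97 + 91 + ? = 384, so (4,2) = 103.
Column 3 must total 384; the given cells sum to 279, so (4,3) = 105.

107 93 83 101 / 87 97 111 89 / 109 91 85 99 / 81 103 105 95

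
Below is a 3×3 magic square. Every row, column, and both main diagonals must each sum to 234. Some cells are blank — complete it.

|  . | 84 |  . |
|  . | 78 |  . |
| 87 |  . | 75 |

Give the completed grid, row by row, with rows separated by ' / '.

Using row 3: 87 + 75 + ? → (3,2) = 234 − 162 = 72.
The remaining cell in main diagonal is (1,1) = 234 − 153 = 81.
Anti-diagonal: 78 + 87 + ? = 234, so (1,3) = 69.
Column 1 must total 234; the given cells sum to 168, so (2,1) = 66.
Using column 3: 69 + 75 + ? → (2,3) = 234 − 144 = 90.

81 84 69 / 66 78 90 / 87 72 75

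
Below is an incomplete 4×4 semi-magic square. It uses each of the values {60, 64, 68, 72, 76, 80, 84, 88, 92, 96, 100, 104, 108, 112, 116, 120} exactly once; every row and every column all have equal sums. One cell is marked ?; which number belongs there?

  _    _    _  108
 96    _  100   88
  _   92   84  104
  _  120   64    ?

60

The 16 entries sum to 1440, so each line sums to 1440/4 = 360.
From row 2, 360 − (96 + 100 + 88) gives (2,2) = 76.
Using row 3: 92 + 84 + 104 + ? → (3,1) = 360 − 280 = 80.
Column 2 needs 360; the known cells sum to 288, so (1,2) = 72.
Column 3 needs 360; the known cells sum to 248, so (1,3) = 112.
Using column 4: 108 + 88 + 104 + ? → (4,4) = 360 − 300 = 60.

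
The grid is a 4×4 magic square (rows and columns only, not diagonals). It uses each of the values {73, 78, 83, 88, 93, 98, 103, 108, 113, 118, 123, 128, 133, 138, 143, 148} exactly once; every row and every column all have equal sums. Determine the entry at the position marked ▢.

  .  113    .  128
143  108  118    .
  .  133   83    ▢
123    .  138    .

148

The 16 entries sum to 1768, so each line sums to 1768/4 = 442.
Using row 2: 143 + 108 + 118 + ? → (2,4) = 442 − 369 = 73.
Column 2 must total 442; the given cells sum to 354, so (4,2) = 88.
Column 3: 118 + 83 + 138 + ? = 442, so (1,3) = 103.
Using row 1: 113 + 103 + 128 + ? → (1,1) = 442 − 344 = 98.
The remaining cell in row 4 is (4,4) = 442 − 349 = 93.
Column 1 needs 442; the known cells sum to 364, so (3,1) = 78.
The remaining cell in column 4 is (3,4) = 442 − 294 = 148.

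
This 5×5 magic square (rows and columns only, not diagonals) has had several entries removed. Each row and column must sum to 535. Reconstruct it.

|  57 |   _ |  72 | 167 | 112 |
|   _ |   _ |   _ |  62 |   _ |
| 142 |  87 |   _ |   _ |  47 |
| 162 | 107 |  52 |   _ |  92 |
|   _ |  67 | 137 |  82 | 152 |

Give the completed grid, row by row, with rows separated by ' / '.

57 127 72 167 112 / 77 147 117 62 132 / 142 87 157 102 47 / 162 107 52 122 92 / 97 67 137 82 152

Row 1 must total 535; the given cells sum to 408, so (1,2) = 127.
From row 4, 535 − (162 + 107 + 52 + 92) gives (4,4) = 122.
Row 5 needs 535; the known cells sum to 438, so (5,1) = 97.
Column 1: 57 + 142 + 162 + 97 + ? = 535, so (2,1) = 77.
Using column 2: 127 + 87 + 107 + 67 + ? → (2,2) = 535 − 388 = 147.
From column 4, 535 − (167 + 62 + 122 + 82) gives (3,4) = 102.
The remaining cell in column 5 is (2,5) = 535 − 403 = 132.
Row 2 needs 535; the known cells sum to 418, so (2,3) = 117.
Using row 3: 142 + 87 + 102 + 47 + ? → (3,3) = 535 − 378 = 157.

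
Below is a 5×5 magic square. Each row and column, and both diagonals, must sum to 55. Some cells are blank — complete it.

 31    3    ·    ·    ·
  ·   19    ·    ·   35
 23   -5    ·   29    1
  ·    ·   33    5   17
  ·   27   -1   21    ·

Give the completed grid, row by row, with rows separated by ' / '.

31 3 25 -13 9 / -3 19 -9 13 35 / 23 -5 7 29 1 / -11 11 33 5 17 / 15 27 -1 21 -7

The remaining cell in row 3 is (3,3) = 55 − 48 = 7.
From column 2, 55 − (3 + 19 + (-5) + 27) gives (4,2) = 11.
Main diagonal must total 55; the given cells sum to 62, so (5,5) = -7.
From row 4, 55 − (11 + 33 + 5 + 17) gives (4,1) = -11.
From row 5, 55 − (27 + (-1) + 21 + (-7)) gives (5,1) = 15.
Column 1 must total 55; the given cells sum to 58, so (2,1) = -3.
From column 5, 55 − (35 + 1 + 17 + (-7)) gives (1,5) = 9.
Anti-diagonal: 9 + 7 + 11 + 15 + ? = 55, so (2,4) = 13.
Row 2: -3 + 19 + 13 + 35 + ? = 55, so (2,3) = -9.
Column 3: -9 + 7 + 33 + (-1) + ? = 55, so (1,3) = 25.
Column 4: 13 + 29 + 5 + 21 + ? = 55, so (1,4) = -13.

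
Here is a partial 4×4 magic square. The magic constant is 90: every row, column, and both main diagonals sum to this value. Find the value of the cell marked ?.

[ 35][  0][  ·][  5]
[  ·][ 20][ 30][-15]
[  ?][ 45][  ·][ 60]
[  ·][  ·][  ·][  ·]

-10

Using row 1: 35 + 0 + 5 + ? → (1,3) = 90 − 40 = 50.
Row 2: 20 + 30 + (-15) + ? = 90, so (2,1) = 55.
Column 2 must total 90; the given cells sum to 65, so (4,2) = 25.
Using column 4: 5 + (-15) + 60 + ? → (4,4) = 90 − 50 = 40.
Using main diagonal: 35 + 20 + 40 + ? → (3,3) = 90 − 95 = -5.
Anti-diagonal needs 90; the known cells sum to 80, so (4,1) = 10.
Using row 3: 45 + (-5) + 60 + ? → (3,1) = 90 − 100 = -10.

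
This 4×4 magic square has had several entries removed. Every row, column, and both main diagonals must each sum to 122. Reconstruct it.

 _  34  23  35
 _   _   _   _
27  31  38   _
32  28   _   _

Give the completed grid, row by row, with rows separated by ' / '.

Row 1 must total 122; the given cells sum to 92, so (1,1) = 30.
The remaining cell in row 3 is (3,4) = 122 − 96 = 26.
Column 1 must total 122; the given cells sum to 89, so (2,1) = 33.
The remaining cell in column 2 is (2,2) = 122 − 93 = 29.
Main diagonal: 30 + 29 + 38 + ? = 122, so (4,4) = 25.
Anti-diagonal needs 122; the known cells sum to 98, so (2,3) = 24.
Row 2 needs 122; the known cells sum to 86, so (2,4) = 36.
From row 4, 122 − (32 + 28 + 25) gives (4,3) = 37.

30 34 23 35 / 33 29 24 36 / 27 31 38 26 / 32 28 37 25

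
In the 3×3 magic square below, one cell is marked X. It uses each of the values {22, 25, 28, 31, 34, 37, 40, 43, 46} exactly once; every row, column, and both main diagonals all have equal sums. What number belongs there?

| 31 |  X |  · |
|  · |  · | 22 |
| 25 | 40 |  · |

The 9 entries sum to 306, so each line sums to 306/3 = 102.
Row 3 needs 102; the known cells sum to 65, so (3,3) = 37.
Column 1 must total 102; the given cells sum to 56, so (2,1) = 46.
From column 3, 102 − (22 + 37) gives (1,3) = 43.
From main diagonal, 102 − (31 + 37) gives (2,2) = 34.
The remaining cell in row 1 is (1,2) = 102 − 74 = 28.

28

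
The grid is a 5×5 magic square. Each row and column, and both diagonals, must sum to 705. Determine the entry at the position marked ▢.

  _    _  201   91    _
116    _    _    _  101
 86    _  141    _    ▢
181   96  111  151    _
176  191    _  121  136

The remaining cell in row 4 is (4,5) = 705 − 539 = 166.
From row 5, 705 − (176 + 191 + 121 + 136) gives (5,3) = 81.
Column 1 must total 705; the given cells sum to 559, so (1,1) = 146.
Column 3 needs 705; the known cells sum to 534, so (2,3) = 171.
The remaining cell in main diagonal is (2,2) = 705 − 574 = 131.
Using row 2: 116 + 131 + 171 + 101 + ? → (2,4) = 705 − 519 = 186.
The remaining cell in column 4 is (3,4) = 705 − 549 = 156.
Anti-diagonal needs 705; the known cells sum to 599, so (1,5) = 106.
Row 1 must total 705; the given cells sum to 544, so (1,2) = 161.
The remaining cell in column 2 is (3,2) = 705 − 579 = 126.
Column 5 needs 705; the known cells sum to 509, so (3,5) = 196.

196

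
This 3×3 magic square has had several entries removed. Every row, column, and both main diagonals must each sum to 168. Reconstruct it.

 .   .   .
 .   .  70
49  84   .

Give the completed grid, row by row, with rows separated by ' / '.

77 28 63 / 42 56 70 / 49 84 35

Row 3 needs 168; the known cells sum to 133, so (3,3) = 35.
Column 3 must total 168; the given cells sum to 105, so (1,3) = 63.
Anti-diagonal needs 168; the known cells sum to 112, so (2,2) = 56.
Row 2: 56 + 70 + ? = 168, so (2,1) = 42.
The remaining cell in column 1 is (1,1) = 168 − 91 = 77.
The remaining cell in column 2 is (1,2) = 168 − 140 = 28.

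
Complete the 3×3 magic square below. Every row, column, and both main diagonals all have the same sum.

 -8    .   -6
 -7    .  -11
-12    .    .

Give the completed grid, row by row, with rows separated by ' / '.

-8 -13 -6 / -7 -9 -11 / -12 -5 -10

Column 1 is already complete: -8 + -7 + -12 = -27, so that is the magic constant.
Row 1: -8 + (-6) + ? = -27, so (1,2) = -13.
From row 2, -27 − (-7 + (-11)) gives (2,2) = -9.
Column 2 must total -27; the given cells sum to -22, so (3,2) = -5.
Column 3 must total -27; the given cells sum to -17, so (3,3) = -10.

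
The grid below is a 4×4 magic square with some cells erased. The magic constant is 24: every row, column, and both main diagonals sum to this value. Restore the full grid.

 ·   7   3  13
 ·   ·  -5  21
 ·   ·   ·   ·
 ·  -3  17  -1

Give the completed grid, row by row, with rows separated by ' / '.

The remaining cell in row 1 is (1,1) = 24 − 23 = 1.
Row 4: -3 + 17 + (-1) + ? = 24, so (4,1) = 11.
From column 3, 24 − (3 + (-5) + 17) gives (3,3) = 9.
The remaining cell in column 4 is (3,4) = 24 − 33 = -9.
Using main diagonal: 1 + 9 + (-1) + ? → (2,2) = 24 − 9 = 15.
Anti-diagonal needs 24; the known cells sum to 19, so (3,2) = 5.
Row 2: 15 + (-5) + 21 + ? = 24, so (2,1) = -7.
From row 3, 24 − (5 + 9 + (-9)) gives (3,1) = 19.

1 7 3 13 / -7 15 -5 21 / 19 5 9 -9 / 11 -3 17 -1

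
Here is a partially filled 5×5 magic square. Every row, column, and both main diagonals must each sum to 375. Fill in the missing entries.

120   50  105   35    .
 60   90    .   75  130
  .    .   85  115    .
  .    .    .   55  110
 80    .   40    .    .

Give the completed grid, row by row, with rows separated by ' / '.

120 50 105 35 65 / 60 90 20 75 130 / 100 30 85 115 45 / 15 70 125 55 110 / 80 135 40 95 25

Using row 1: 120 + 50 + 105 + 35 + ? → (1,5) = 375 − 310 = 65.
From row 2, 375 − (60 + 90 + 75 + 130) gives (2,3) = 20.
Column 3 must total 375; the given cells sum to 250, so (4,3) = 125.
From column 4, 375 − (35 + 75 + 115 + 55) gives (5,4) = 95.
Main diagonal needs 375; the known cells sum to 350, so (5,5) = 25.
Anti-diagonal needs 375; the known cells sum to 305, so (4,2) = 70.
The remaining cell in row 4 is (4,1) = 375 − 360 = 15.
Using row 5: 80 + 40 + 95 + 25 + ? → (5,2) = 375 − 240 = 135.
From column 1, 375 − (120 + 60 + 15 + 80) gives (3,1) = 100.
From column 2, 375 − (50 + 90 + 70 + 135) gives (3,2) = 30.
The remaining cell in column 5 is (3,5) = 375 − 330 = 45.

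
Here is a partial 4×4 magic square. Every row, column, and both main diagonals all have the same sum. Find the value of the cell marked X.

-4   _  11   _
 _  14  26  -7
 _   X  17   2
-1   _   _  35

Main diagonal is complete and sums to 62; that is the magic constant.
The remaining cell in row 2 is (2,1) = 62 − 33 = 29.
Column 1 must total 62; the given cells sum to 24, so (3,1) = 38.
Column 3 must total 62; the given cells sum to 54, so (4,3) = 8.
The remaining cell in column 4 is (1,4) = 62 − 30 = 32.
Anti-diagonal must total 62; the given cells sum to 57, so (3,2) = 5.

5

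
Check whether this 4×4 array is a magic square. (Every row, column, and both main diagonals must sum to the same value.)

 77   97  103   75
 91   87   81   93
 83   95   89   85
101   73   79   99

Row 1: 77 + 97 + 103 + 75 = 352.
Row 2: 91 + 87 + 81 + 93 = 352.
Row 3: 83 + 95 + 89 + 85 = 352.
Row 4: 101 + 73 + 79 + 99 = 352.
Column 1: 77 + 91 + 83 + 101 = 352.
Column 2: 97 + 87 + 95 + 73 = 352.
Column 3: 103 + 81 + 89 + 79 = 352.
Column 4: 75 + 93 + 85 + 99 = 352.
Main diagonal: 77 + 87 + 89 + 99 = 352.
Anti-diagonal: 75 + 81 + 95 + 101 = 352.
All lines sum to 352.

Yes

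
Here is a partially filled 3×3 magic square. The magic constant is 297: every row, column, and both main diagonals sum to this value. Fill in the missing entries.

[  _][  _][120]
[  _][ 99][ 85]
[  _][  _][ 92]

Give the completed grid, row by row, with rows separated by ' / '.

106 71 120 / 113 99 85 / 78 127 92

The remaining cell in row 2 is (2,1) = 297 − 184 = 113.
From main diagonal, 297 − (99 + 92) gives (1,1) = 106.
Using anti-diagonal: 120 + 99 + ? → (3,1) = 297 − 219 = 78.
Row 1 must total 297; the given cells sum to 226, so (1,2) = 71.
From row 3, 297 − (78 + 92) gives (3,2) = 127.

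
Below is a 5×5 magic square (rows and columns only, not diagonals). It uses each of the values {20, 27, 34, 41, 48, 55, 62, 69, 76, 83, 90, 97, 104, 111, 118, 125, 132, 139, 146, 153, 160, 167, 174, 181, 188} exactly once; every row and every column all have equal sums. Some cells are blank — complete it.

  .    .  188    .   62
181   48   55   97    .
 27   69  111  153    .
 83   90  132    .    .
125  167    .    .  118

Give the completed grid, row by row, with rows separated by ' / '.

104 146 188 20 62 / 181 48 55 97 139 / 27 69 111 153 160 / 83 90 132 174 41 / 125 167 34 76 118

The 25 entries sum to 2600, so each line sums to 2600/5 = 520.
From row 2, 520 − (181 + 48 + 55 + 97) gives (2,5) = 139.
The remaining cell in row 3 is (3,5) = 520 − 360 = 160.
Column 1: 181 + 27 + 83 + 125 + ? = 520, so (1,1) = 104.
Column 2 must total 520; the given cells sum to 374, so (1,2) = 146.
Column 3 must total 520; the given cells sum to 486, so (5,3) = 34.
Using column 5: 62 + 139 + 160 + 118 + ? → (4,5) = 520 − 479 = 41.
The remaining cell in row 1 is (1,4) = 520 − 500 = 20.
Row 4 must total 520; the given cells sum to 346, so (4,4) = 174.
Using row 5: 125 + 167 + 34 + 118 + ? → (5,4) = 520 − 444 = 76.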